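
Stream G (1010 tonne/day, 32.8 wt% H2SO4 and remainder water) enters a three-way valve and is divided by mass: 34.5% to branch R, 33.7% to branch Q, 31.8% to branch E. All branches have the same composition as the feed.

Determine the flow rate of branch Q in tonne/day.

Branch Q flow = 0.337×1010 = 340.37 tonne/day.

340.4 tonne/day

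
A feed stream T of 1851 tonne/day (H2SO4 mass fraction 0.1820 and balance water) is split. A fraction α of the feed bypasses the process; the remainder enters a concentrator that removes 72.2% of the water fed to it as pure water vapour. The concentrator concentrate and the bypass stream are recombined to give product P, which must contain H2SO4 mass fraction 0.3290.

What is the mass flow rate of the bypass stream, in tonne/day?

450.6 tonne/day

All 1851×0.182 = 336.88 tonne/day of H2SO4 reaches P, so P = 336.88/0.329 = 1024 tonne/day and vapour = 827.04 tonne/day.
The evaporator receives (1−α)·1851 of feed at 0.818 water and removes 0.722 of that water:
0.722×0.818×(1−α)×1851 = 827.04
(1−α) = 827.04/1093.2 = 0.7565;  α = 0.2435.
Bypass flow = 0.2435×1851 = 450.65 tonne/day.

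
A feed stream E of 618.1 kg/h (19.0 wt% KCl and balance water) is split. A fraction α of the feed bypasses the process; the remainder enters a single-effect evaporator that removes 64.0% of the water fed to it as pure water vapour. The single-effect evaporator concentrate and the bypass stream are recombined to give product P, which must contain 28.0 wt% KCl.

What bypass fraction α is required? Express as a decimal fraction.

0.380

All 618.1×0.190 = 117.44 kg/h of KCl reaches P, so P = 117.44/0.280 = 419.43 kg/h and vapour = 198.68 kg/h.
The evaporator receives (1−α)·618.1 of feed at 0.810 water and removes 0.640 of that water:
0.640×0.810×(1−α)×618.1 = 198.68
(1−α) = 198.68/320.42 = 0.6200;  α = 0.3800.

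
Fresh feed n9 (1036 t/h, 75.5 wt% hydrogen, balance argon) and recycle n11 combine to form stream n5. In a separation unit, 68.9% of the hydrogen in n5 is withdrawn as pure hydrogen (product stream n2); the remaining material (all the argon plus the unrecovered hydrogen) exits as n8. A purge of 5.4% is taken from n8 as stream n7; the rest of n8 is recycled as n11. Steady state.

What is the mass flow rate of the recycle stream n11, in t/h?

argon enters only via n9 and leaves only via the purge: 1036×0.245 = 0.054×(argon in n8), and the separation unit passes all argon, so argon in n5 = argon in n8 = 4700.4 t/h.
hydrogen in n5: m_A = 1036×0.755 + (1−0.054)·(1−0.689)·m_A, so m_A = 782.18/0.7058 = 1108.2 t/h.
n8 = (1−0.689)×1108.2 + 4700.4 = 5045 t/h.
Recycle n11 = (1−0.054)×5045 = 4772.6 t/h.

4773 t/h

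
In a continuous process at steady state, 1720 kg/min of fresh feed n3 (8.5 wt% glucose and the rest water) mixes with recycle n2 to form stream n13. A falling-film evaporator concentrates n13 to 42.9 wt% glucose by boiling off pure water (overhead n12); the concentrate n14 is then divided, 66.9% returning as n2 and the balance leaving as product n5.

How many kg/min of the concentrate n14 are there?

1030 kg/min

Overall glucose balance (none leaves overhead): glucose in fresh feed = glucose in product, i.e. 1720×0.085 = (1−0.669)·n14·0.429.
n14 = 146.2/(0.429×0.331) = 1029.6 kg/min.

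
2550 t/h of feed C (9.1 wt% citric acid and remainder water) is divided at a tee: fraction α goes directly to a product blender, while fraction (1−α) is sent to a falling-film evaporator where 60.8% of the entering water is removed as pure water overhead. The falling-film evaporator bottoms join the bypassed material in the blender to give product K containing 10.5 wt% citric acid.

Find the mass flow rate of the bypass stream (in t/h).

1935 t/h

All 2550×0.091 = 232.05 t/h of citric acid reaches K, so K = 232.05/0.105 = 2210 t/h and vapour = 340 t/h.
The evaporator receives (1−α)·2550 of feed at 0.909 water and removes 0.608 of that water:
0.608×0.909×(1−α)×2550 = 340
(1−α) = 340/1409.3 = 0.2413;  α = 0.7587.
Bypass flow = 0.7587×2550 = 1934.8 t/h.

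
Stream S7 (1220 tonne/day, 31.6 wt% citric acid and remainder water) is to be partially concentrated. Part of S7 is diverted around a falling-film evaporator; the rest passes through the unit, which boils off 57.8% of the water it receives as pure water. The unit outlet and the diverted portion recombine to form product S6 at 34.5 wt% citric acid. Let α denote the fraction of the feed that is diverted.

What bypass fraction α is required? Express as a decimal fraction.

All 1220×0.316 = 385.52 tonne/day of citric acid reaches S6, so S6 = 385.52/0.345 = 1117.4 tonne/day and vapour = 102.55 tonne/day.
The evaporator receives (1−α)·1220 of feed at 0.684 water and removes 0.578 of that water:
0.578×0.684×(1−α)×1220 = 102.55
(1−α) = 102.55/482.33 = 0.2126;  α = 0.7874.

0.787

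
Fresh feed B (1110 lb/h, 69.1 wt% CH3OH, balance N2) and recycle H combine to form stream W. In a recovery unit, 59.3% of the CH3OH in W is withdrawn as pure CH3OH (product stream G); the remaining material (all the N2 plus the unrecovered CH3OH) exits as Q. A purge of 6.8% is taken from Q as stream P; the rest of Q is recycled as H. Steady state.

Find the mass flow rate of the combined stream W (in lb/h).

N2 enters only via B and leaves only via the purge: 1110×0.309 = 0.068×(N2 in Q), and the recovery unit passes all N2, so N2 in W = N2 in Q = 5044 lb/h.
CH3OH in W: m_A = 1110×0.691 + (1−0.068)·(1−0.593)·m_A, so m_A = 767.01/0.6207 = 1235.8 lb/h.
W = 1235.8 + 5044 = 6279.7 lb/h.

6280 lb/h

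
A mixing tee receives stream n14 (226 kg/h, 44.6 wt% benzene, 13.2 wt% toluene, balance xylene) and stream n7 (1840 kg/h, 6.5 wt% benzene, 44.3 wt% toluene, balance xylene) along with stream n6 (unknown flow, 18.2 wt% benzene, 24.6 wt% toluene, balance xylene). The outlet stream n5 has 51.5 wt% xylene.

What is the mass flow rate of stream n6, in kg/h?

1111 kg/h

Let n6 be the unknown flow. Total out = 2066 + n6.
xylene balance: 1000.7 + 0.572·n6 = 0.515·(2066 + n6)
(0.572 − 0.515)·n6 = 0.515×2066 − 1000.7 = 63.338
n6 = 63.338 / 0.057 = 1111.2 kg/h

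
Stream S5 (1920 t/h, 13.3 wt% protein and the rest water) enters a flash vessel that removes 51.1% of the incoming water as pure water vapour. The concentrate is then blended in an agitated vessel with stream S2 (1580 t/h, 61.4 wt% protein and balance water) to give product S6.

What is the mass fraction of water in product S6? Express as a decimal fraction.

0.537

Vapour removed = 0.511×0.867×1920 = 850.63 t/h; concentrate = 1069.4 t/h.
water reaching the mixer = 814.01 (from concentrate) + 1580×0.386 = 1423.9 t/h.
Product flow = 1069.4 + 1580 = 2649.4 t/h; water fraction = 0.537.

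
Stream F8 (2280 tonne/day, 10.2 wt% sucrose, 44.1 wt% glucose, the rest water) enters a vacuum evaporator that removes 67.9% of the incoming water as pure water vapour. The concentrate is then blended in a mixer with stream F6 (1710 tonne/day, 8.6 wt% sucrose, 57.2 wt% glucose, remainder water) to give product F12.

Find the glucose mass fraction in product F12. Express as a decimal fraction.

Vapour removed = 0.679×0.457×2280 = 707.49 tonne/day; concentrate = 1572.5 tonne/day.
glucose reaching the mixer = 1005.5 (from concentrate) + 1710×0.572 = 1983.6 tonne/day.
Product flow = 1572.5 + 1710 = 3282.5 tonne/day; glucose fraction = 0.604.

0.604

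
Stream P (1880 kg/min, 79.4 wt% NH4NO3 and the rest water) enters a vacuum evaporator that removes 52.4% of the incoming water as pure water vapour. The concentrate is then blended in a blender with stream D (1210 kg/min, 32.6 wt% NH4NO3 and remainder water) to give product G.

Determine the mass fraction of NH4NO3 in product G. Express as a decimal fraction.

0.654

Vapour removed = 0.524×0.206×1880 = 202.93 kg/min; concentrate = 1677.1 kg/min.
NH4NO3 reaching the mixer = 1492.7 (from concentrate) + 1210×0.326 = 1887.2 kg/min.
Product flow = 1677.1 + 1210 = 2887.1 kg/min; NH4NO3 fraction = 0.654.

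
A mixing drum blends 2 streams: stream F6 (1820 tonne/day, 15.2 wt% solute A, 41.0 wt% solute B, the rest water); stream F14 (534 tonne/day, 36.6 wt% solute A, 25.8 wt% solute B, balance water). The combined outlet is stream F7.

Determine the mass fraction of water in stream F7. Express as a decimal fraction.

Total flow out = 1820 + 534 = 2354 tonne/day.
water in = 1820×0.438 + 534×0.376 = 997.94 tonne/day.
water mass fraction in F7 = 997.94/2354 = 0.424.

0.424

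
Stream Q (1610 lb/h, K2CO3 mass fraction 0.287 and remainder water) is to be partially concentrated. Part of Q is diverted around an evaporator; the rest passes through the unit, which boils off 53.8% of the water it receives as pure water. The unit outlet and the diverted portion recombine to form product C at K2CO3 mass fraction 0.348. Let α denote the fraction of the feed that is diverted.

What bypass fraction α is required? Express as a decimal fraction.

All 1610×0.287 = 462.07 lb/h of K2CO3 reaches C, so C = 462.07/0.348 = 1327.8 lb/h and vapour = 282.21 lb/h.
The evaporator receives (1−α)·1610 of feed at 0.713 water and removes 0.538 of that water:
0.538×0.713×(1−α)×1610 = 282.21
(1−α) = 282.21/617.59 = 0.4570;  α = 0.5430.

0.543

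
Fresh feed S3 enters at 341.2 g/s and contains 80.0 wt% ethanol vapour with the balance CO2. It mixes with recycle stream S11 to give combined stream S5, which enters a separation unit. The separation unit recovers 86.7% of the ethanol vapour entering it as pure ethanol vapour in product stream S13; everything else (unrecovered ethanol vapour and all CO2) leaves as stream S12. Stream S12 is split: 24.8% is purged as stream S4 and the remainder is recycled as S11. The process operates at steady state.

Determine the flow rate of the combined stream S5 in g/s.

CO2 enters only via S3 and leaves only via the purge: 341.2×0.200 = 0.248×(CO2 in S12), and the separation unit passes all CO2, so CO2 in S5 = CO2 in S12 = 275.16 g/s.
ethanol vapour in S5: m_A = 341.2×0.800 + (1−0.248)·(1−0.867)·m_A, so m_A = 272.96/0.9000 = 303.29 g/s.
S5 = 303.29 + 275.16 = 578.46 g/s.

578.5 g/s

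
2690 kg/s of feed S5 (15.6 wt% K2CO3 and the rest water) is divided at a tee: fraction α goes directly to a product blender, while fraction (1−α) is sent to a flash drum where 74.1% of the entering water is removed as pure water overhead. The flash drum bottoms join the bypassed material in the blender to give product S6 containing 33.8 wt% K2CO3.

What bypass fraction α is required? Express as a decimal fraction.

0.139

All 2690×0.156 = 419.64 kg/s of K2CO3 reaches S6, so S6 = 419.64/0.338 = 1241.5 kg/s and vapour = 1448.5 kg/s.
The evaporator receives (1−α)·2690 of feed at 0.844 water and removes 0.741 of that water:
0.741×0.844×(1−α)×2690 = 1448.5
(1−α) = 1448.5/1682.3 = 0.8610;  α = 0.1390.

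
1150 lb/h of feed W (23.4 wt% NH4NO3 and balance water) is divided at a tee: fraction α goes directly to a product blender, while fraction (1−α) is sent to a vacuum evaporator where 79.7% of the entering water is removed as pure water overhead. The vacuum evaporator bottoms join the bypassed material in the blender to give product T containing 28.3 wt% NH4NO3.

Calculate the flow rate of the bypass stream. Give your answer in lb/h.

823.8 lb/h

All 1150×0.234 = 269.1 lb/h of NH4NO3 reaches T, so T = 269.1/0.283 = 950.88 lb/h and vapour = 199.12 lb/h.
The evaporator receives (1−α)·1150 of feed at 0.766 water and removes 0.797 of that water:
0.797×0.766×(1−α)×1150 = 199.12
(1−α) = 199.12/702.08 = 0.2836;  α = 0.7164.
Bypass flow = 0.7164×1150 = 823.85 lb/h.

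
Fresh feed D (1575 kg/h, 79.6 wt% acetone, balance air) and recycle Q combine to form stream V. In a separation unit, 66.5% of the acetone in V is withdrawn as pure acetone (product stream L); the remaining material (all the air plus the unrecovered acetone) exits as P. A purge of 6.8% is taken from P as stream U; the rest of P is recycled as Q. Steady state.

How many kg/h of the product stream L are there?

1212 kg/h

acetone in V: m_A = 1575×0.796 + (1−0.068)·(1−0.665)·m_A, so m_A = 1253.7/0.6878 = 1822.8 kg/h.
Product L = 0.665×1822.8 = 1212.2 kg/h.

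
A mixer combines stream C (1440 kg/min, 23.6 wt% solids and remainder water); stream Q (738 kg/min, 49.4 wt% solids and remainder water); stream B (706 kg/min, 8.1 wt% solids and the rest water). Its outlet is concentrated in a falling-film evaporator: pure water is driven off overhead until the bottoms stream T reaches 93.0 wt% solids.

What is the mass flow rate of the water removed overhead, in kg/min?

2065 kg/min

solids entering = 1440×0.236 + 738×0.494 + 706×0.081 = 761.6 kg/min.
All solids reports to T, so T = 761.6/0.930 = 818.92 kg/min.
Total feed = 2884 kg/min; overhead = 2884 − 818.92 = 2065.1 kg/min.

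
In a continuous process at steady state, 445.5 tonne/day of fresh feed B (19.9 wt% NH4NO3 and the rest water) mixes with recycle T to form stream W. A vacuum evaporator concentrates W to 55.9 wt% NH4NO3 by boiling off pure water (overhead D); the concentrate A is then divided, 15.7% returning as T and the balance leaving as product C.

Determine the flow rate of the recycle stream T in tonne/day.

29.54 tonne/day

Overall NH4NO3 balance (none leaves overhead): NH4NO3 in fresh feed = NH4NO3 in product, i.e. 445.5×0.199 = (1−0.157)·A·0.559.
A = 88.654/(0.559×0.843) = 188.13 tonne/day.
Recycle T = 0.157×188.13 = 29.537 tonne/day.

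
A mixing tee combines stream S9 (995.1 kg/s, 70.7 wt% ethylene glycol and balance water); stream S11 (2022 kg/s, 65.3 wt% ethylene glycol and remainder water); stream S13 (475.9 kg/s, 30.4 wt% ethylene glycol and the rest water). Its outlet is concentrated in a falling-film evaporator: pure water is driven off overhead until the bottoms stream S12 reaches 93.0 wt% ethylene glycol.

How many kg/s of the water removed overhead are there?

1161 kg/s

ethylene glycol entering = 995.1×0.707 + 2022×0.653 + 475.9×0.304 = 2168.6 kg/s.
All ethylene glycol reports to S12, so S12 = 2168.6/0.930 = 2331.8 kg/s.
Total feed = 3493 kg/s; overhead = 3493 − 2331.8 = 1161.2 kg/s.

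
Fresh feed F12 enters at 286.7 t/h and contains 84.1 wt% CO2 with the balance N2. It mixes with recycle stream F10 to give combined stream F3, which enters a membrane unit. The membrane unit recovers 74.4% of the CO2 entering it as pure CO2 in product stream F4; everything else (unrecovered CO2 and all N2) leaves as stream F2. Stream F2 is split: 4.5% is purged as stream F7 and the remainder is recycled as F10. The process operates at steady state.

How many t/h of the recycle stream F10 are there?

N2 enters only via F12 and leaves only via the purge: 286.7×0.159 = 0.045×(N2 in F2), and the membrane unit passes all N2, so N2 in F3 = N2 in F2 = 1013 t/h.
CO2 in F3: m_A = 286.7×0.841 + (1−0.045)·(1−0.744)·m_A, so m_A = 241.11/0.7555 = 319.14 t/h.
F2 = (1−0.744)×319.14 + 1013 = 1094.7 t/h.
Recycle F10 = (1−0.045)×1094.7 = 1045.4 t/h.

1045 t/h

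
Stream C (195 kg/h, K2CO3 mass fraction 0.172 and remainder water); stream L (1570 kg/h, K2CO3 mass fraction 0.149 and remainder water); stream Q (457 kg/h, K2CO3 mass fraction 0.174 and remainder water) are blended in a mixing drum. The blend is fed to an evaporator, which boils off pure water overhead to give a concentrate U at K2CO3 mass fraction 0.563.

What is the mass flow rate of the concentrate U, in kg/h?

616.3 kg/h

K2CO3 entering = 195×0.172 + 1570×0.149 + 457×0.174 = 346.99 kg/h.
All K2CO3 reports to U, so U = 346.99/0.563 = 616.32 kg/h.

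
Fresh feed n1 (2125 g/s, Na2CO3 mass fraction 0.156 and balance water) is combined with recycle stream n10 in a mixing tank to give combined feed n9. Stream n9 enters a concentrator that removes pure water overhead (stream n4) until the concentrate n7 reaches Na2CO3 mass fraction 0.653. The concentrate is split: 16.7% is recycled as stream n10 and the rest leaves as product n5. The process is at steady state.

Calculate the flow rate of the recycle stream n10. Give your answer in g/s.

Overall Na2CO3 balance (none leaves overhead): Na2CO3 in fresh feed = Na2CO3 in product, i.e. 2125×0.156 = (1−0.167)·n7·0.653.
n7 = 331.5/(0.653×0.833) = 609.43 g/s.
Recycle n10 = 0.167×609.43 = 101.78 g/s.

101.8 g/s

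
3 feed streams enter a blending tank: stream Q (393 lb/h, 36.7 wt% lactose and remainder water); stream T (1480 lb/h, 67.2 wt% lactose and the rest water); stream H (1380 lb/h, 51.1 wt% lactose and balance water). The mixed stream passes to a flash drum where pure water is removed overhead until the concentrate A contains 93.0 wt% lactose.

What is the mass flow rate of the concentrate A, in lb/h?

1983 lb/h

lactose entering = 393×0.367 + 1480×0.672 + 1380×0.511 = 1844 lb/h.
All lactose reports to A, so A = 1844/0.930 = 1982.8 lb/h.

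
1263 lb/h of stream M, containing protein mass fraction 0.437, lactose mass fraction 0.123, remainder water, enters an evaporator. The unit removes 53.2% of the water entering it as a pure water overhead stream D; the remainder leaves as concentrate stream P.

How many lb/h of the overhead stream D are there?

water entering = 1263×0.440 = 555.72 lb/h; overhead removed = 0.532×555.72 = 295.64 lb/h.

295.6 lb/h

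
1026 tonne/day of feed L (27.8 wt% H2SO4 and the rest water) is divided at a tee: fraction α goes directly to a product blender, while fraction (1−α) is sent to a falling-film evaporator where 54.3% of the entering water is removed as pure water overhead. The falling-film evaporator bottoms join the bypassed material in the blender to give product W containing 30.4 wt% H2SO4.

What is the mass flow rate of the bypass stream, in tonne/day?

All 1026×0.278 = 285.23 tonne/day of H2SO4 reaches W, so W = 285.23/0.304 = 938.25 tonne/day and vapour = 87.75 tonne/day.
The evaporator receives (1−α)·1026 of feed at 0.722 water and removes 0.543 of that water:
0.543×0.722×(1−α)×1026 = 87.75
(1−α) = 87.75/402.24 = 0.2182;  α = 0.7818.
Bypass flow = 0.7818×1026 = 802.17 tonne/day.

802.2 tonne/day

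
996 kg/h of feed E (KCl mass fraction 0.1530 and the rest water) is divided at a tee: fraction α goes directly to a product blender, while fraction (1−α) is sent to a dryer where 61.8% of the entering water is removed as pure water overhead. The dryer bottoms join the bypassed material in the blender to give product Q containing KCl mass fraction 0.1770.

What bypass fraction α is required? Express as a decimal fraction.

0.741

All 996×0.153 = 152.39 kg/h of KCl reaches Q, so Q = 152.39/0.177 = 860.95 kg/h and vapour = 135.05 kg/h.
The evaporator receives (1−α)·996 of feed at 0.847 water and removes 0.618 of that water:
0.618×0.847×(1−α)×996 = 135.05
(1−α) = 135.05/521.35 = 0.2590;  α = 0.7410.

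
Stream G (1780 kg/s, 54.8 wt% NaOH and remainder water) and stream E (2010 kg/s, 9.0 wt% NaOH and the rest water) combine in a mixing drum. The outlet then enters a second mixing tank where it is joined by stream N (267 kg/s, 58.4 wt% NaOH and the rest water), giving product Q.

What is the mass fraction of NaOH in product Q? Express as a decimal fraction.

Overall, product flow = 4057 kg/s.
NaOH in = 1780×0.548 + 2010×0.090 + 267×0.584 = 1312.3 kg/s.
NaOH fraction in Q = 0.323.

0.323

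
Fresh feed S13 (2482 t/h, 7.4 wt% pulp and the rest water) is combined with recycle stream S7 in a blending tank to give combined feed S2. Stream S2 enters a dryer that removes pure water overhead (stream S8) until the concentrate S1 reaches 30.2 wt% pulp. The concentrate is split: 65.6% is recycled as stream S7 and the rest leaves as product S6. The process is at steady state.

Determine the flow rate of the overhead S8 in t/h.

1874 t/h

Overall pulp balance (none leaves overhead): pulp in fresh feed = pulp in product, i.e. 2482×0.074 = (1−0.656)·S1·0.302.
S1 = 183.67/(0.302×0.344) = 1767.9 t/h.
Recycle S7 = 0.656×1767.9 = 1159.8 t/h.
Combined feed S2 = 2482 + 1159.8 = 3641.8 t/h.
Overhead S8 = S2 − S1 = 3641.8 − 1767.9 = 1873.8 t/h.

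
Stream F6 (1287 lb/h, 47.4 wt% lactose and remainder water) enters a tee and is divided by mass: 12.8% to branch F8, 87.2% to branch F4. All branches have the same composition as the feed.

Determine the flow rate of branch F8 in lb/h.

Branch F8 flow = 0.128×1287 = 164.74 lb/h.

164.7 lb/h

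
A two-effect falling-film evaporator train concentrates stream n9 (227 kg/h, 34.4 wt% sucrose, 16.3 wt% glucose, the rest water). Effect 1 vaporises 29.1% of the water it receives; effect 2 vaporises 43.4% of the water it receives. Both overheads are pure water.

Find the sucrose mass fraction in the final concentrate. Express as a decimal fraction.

water in feed = 227×0.493 = 111.91 kg/h.
After stage 1: water left = (1−0.291)×111.91 = 79.345; stream total = 194.43 kg/h.
After stage 2: water left = (1−0.434)×79.345 = 44.909; final concentrate = 160 kg/h.
sucrose fraction = 78.088/160 = 0.488.

0.488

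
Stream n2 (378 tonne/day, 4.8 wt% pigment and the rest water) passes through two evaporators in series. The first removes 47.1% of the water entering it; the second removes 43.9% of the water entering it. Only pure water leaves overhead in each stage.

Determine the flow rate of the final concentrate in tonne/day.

water in feed = 378×0.952 = 359.86 tonne/day.
After stage 1: water left = (1−0.471)×359.86 = 190.36; stream total = 208.51 tonne/day.
After stage 2: water left = (1−0.439)×190.36 = 106.79; final concentrate = 124.94 tonne/day.

124.9 tonne/day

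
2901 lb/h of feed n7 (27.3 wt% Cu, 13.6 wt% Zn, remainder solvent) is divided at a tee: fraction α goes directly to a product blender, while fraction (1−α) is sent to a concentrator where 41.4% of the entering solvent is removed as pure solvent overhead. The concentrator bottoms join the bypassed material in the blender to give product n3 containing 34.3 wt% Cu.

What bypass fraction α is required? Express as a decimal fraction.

All 2901×0.273 = 791.97 lb/h of Cu reaches n3, so n3 = 791.97/0.343 = 2309 lb/h and vapour = 592.04 lb/h.
The evaporator receives (1−α)·2901 of feed at 0.591 solvent and removes 0.414 of that solvent:
0.414×0.591×(1−α)×2901 = 592.04
(1−α) = 592.04/709.8 = 0.8341;  α = 0.1659.

0.166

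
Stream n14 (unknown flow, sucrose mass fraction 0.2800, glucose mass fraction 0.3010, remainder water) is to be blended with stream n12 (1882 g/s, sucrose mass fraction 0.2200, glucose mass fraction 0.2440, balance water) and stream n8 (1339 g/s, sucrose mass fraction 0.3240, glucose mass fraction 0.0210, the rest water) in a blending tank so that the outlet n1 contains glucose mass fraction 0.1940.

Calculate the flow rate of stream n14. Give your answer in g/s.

Let n14 be the unknown flow. Total out = 3221 + n14.
glucose balance: 487.33 + 0.301·n14 = 0.194·(3221 + n14)
(0.301 − 0.194)·n14 = 0.194×3221 − 487.33 = 137.55
n14 = 137.55 / 0.107 = 1285.5 g/s

1285 g/s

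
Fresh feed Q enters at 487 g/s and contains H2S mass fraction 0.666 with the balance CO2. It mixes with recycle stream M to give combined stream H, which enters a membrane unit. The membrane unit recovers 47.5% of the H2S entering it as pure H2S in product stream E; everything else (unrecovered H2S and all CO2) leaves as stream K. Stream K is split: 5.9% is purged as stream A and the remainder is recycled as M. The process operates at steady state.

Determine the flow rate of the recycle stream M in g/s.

CO2 enters only via Q and leaves only via the purge: 487×0.334 = 0.059×(CO2 in K), and the membrane unit passes all CO2, so CO2 in H = CO2 in K = 2756.9 g/s.
H2S in H: m_A = 487×0.666 + (1−0.059)·(1−0.475)·m_A, so m_A = 324.34/0.5060 = 641.02 g/s.
K = (1−0.475)×641.02 + 2756.9 = 3093.5 g/s.
Recycle M = (1−0.059)×3093.5 = 2910.9 g/s.

2911 g/s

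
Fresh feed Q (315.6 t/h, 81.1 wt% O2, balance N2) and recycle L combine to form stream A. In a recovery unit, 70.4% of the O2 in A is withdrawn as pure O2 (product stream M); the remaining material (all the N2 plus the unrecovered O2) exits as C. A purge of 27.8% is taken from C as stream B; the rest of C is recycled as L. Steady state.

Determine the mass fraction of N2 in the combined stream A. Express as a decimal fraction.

N2 enters only via Q and leaves only via the purge: 315.6×0.189 = 0.278×(N2 in C), and the recovery unit passes all N2, so N2 in A = N2 in C = 214.56 t/h.
O2 in A: m_A = 315.6×0.811 + (1−0.278)·(1−0.704)·m_A, so m_A = 255.95/0.7863 = 325.52 t/h.
A = 325.52 + 214.56 = 540.08 t/h.
N2 fraction in A = 214.56/540.08 = 0.397.

0.397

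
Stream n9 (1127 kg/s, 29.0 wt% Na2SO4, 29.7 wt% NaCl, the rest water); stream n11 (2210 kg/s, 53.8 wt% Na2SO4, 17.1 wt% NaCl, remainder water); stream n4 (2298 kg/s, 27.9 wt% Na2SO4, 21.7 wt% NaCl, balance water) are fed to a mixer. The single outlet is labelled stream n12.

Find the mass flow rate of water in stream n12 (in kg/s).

water out = water in = 1127×0.413 + 2210×0.291 + 2298×0.504 = 2266.8 kg/s.

2267 kg/s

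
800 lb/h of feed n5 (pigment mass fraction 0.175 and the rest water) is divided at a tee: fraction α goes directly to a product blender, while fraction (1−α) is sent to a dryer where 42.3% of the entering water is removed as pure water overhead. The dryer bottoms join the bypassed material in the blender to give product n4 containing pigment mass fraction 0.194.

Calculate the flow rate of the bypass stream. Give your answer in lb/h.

575.5 lb/h

All 800×0.175 = 140 lb/h of pigment reaches n4, so n4 = 140/0.194 = 721.65 lb/h and vapour = 78.351 lb/h.
The evaporator receives (1−α)·800 of feed at 0.825 water and removes 0.423 of that water:
0.423×0.825×(1−α)×800 = 78.351
(1−α) = 78.351/279.18 = 0.2806;  α = 0.7194.
Bypass flow = 0.7194×800 = 575.48 lb/h.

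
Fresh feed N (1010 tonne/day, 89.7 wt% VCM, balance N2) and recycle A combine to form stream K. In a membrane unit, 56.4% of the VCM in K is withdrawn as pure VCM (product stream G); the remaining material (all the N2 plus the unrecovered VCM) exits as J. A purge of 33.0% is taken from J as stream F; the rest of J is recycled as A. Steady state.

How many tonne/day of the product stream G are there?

VCM in K: m_A = 1010×0.897 + (1−0.330)·(1−0.564)·m_A, so m_A = 905.97/0.7079 = 1279.8 tonne/day.
Product G = 0.564×1279.8 = 721.83 tonne/day.

721.8 tonne/day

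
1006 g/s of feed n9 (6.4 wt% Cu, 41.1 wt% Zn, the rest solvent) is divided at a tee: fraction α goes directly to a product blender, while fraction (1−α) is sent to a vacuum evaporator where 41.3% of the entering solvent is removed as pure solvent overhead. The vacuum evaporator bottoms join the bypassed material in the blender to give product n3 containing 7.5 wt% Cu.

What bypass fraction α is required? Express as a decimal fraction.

0.324

All 1006×0.064 = 64.384 g/s of Cu reaches n3, so n3 = 64.384/0.075 = 858.45 g/s and vapour = 147.55 g/s.
The evaporator receives (1−α)·1006 of feed at 0.525 solvent and removes 0.413 of that solvent:
0.413×0.525×(1−α)×1006 = 147.55
(1−α) = 147.55/218.13 = 0.6764;  α = 0.3236.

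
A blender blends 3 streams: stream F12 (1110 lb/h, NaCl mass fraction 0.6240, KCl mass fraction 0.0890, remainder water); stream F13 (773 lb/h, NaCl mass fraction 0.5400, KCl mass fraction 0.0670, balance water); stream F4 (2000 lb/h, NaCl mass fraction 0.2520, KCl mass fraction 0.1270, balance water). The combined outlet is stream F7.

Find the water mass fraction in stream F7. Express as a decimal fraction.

0.4801

Total flow out = 1110 + 773 + 2000 = 3883 lb/h.
water in = 1110×0.287 + 773×0.393 + 2000×0.621 = 1864.4 lb/h.
water mass fraction in F7 = 1864.4/3883 = 0.4801.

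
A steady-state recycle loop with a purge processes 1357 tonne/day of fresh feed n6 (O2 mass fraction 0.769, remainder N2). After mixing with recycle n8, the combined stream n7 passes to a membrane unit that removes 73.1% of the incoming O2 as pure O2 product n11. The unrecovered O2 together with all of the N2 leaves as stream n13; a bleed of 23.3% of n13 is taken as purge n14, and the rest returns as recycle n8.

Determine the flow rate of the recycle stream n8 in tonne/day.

1303 tonne/day

N2 enters only via n6 and leaves only via the purge: 1357×0.231 = 0.233×(N2 in n13), and the membrane unit passes all N2, so N2 in n7 = N2 in n13 = 1345.4 tonne/day.
O2 in n7: m_A = 1357×0.769 + (1−0.233)·(1−0.731)·m_A, so m_A = 1043.5/0.7937 = 1314.8 tonne/day.
n13 = (1−0.731)×1314.8 + 1345.4 = 1699 tonne/day.
Recycle n8 = (1−0.233)×1699 = 1303.2 tonne/day.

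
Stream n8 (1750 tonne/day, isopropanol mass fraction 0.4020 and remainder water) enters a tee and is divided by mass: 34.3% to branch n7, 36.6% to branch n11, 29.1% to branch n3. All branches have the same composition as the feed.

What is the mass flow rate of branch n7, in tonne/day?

Branch n7 flow = 0.343×1750 = 600.25 tonne/day.

600.2 tonne/day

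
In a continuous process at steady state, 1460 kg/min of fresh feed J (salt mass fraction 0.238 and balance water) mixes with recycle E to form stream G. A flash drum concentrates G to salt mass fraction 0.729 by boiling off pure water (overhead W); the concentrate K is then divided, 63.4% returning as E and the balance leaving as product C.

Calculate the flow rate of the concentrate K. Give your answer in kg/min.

Overall salt balance (none leaves overhead): salt in fresh feed = salt in product, i.e. 1460×0.238 = (1−0.634)·K·0.729.
K = 347.48/(0.729×0.366) = 1302.3 kg/min.

1302 kg/min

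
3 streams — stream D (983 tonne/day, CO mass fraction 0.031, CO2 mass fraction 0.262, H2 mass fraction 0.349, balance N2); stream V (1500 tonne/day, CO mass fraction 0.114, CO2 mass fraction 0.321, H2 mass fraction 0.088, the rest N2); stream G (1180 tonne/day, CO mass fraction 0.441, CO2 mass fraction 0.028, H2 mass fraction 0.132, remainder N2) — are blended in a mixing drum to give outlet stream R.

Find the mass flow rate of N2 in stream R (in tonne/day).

1538 tonne/day

N2 out = N2 in = 983×0.358 + 1500×0.477 + 1180×0.399 = 1538.2 tonne/day.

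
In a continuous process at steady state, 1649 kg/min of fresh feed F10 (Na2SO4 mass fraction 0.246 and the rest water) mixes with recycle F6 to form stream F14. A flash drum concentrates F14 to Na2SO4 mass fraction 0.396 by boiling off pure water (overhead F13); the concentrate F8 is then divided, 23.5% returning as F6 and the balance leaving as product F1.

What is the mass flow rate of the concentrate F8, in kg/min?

Overall Na2SO4 balance (none leaves overhead): Na2SO4 in fresh feed = Na2SO4 in product, i.e. 1649×0.246 = (1−0.235)·F8·0.396.
F8 = 405.65/(0.396×0.765) = 1339.1 kg/min.

1339 kg/min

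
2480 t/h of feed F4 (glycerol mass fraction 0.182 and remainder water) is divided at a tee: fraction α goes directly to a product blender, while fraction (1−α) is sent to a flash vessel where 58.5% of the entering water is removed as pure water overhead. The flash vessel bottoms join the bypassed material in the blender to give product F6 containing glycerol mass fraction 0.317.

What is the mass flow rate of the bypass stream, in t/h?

All 2480×0.182 = 451.36 t/h of glycerol reaches F6, so F6 = 451.36/0.317 = 1423.8 t/h and vapour = 1056.2 t/h.
The evaporator receives (1−α)·2480 of feed at 0.818 water and removes 0.585 of that water:
0.585×0.818×(1−α)×2480 = 1056.2
(1−α) = 1056.2/1186.8 = 0.8899;  α = 0.1101.
Bypass flow = 0.1101×2480 = 272.93 t/h.

272.9 t/h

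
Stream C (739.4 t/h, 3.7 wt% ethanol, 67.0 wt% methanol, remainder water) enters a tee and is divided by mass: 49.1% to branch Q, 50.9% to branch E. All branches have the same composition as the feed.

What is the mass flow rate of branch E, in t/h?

Branch E flow = 0.509×739.4 = 376.35 t/h.

376.4 t/h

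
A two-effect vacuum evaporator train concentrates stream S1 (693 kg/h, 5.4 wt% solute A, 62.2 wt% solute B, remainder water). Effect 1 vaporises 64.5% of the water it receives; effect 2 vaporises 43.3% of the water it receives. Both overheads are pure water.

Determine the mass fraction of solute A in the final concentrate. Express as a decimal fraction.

0.073

water in feed = 693×0.324 = 224.53 kg/h.
After stage 1: water left = (1−0.645)×224.53 = 79.709; stream total = 548.18 kg/h.
After stage 2: water left = (1−0.433)×79.709 = 45.195; final concentrate = 513.66 kg/h.
solute A fraction = 37.422/513.66 = 0.073.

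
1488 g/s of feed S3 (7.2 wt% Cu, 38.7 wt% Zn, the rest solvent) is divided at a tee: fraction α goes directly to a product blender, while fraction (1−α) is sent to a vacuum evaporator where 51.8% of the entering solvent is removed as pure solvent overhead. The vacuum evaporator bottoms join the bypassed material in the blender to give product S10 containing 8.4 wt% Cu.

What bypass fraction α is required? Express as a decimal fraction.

0.490

All 1488×0.072 = 107.14 g/s of Cu reaches S10, so S10 = 107.14/0.084 = 1275.4 g/s and vapour = 212.57 g/s.
The evaporator receives (1−α)·1488 of feed at 0.541 solvent and removes 0.518 of that solvent:
0.518×0.541×(1−α)×1488 = 212.57
(1−α) = 212.57/416.99 = 0.5098;  α = 0.4902.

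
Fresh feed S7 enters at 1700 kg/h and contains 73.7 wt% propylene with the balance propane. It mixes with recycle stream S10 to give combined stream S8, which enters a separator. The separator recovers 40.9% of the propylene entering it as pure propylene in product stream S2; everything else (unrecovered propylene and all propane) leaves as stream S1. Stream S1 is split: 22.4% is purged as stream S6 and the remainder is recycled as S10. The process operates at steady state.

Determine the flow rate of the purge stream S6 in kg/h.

753.5 kg/h

propane enters only via S7 and leaves only via the purge: 1700×0.263 = 0.224×(propane in S1), and the separator passes all propane, so propane in S8 = propane in S1 = 1996 kg/h.
propylene in S8: m_A = 1700×0.737 + (1−0.224)·(1−0.409)·m_A, so m_A = 1252.9/0.5414 = 2314.3 kg/h.
S1 = (1−0.409)×2314.3 + 1996 = 3363.7 kg/h.
Purge S6 = 0.224×3363.7 = 753.47 kg/h.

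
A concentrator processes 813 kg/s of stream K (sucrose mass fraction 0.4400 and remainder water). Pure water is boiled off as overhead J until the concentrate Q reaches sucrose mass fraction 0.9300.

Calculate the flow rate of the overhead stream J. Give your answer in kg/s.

428.4 kg/s

sucrose is conserved: 813×0.440 = 357.72 kg/s all reports to the concentrate.
Concentrate = 357.72/(target fraction) = 384.65 kg/s.
Overhead = 813 − 384.65 = 428.35 kg/s.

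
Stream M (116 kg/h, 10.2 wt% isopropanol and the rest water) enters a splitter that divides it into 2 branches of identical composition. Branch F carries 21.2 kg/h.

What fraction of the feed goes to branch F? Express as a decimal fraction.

0.183

Fraction to F = 21.2/116 = 0.1828.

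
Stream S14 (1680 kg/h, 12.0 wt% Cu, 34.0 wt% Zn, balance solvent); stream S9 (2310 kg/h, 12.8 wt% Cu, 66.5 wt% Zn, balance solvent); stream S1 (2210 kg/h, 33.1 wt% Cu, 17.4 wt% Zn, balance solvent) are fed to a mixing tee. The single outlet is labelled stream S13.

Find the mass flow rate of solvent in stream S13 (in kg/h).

2479 kg/h

solvent out = solvent in = 1680×0.540 + 2310×0.207 + 2210×0.495 = 2479.3 kg/h.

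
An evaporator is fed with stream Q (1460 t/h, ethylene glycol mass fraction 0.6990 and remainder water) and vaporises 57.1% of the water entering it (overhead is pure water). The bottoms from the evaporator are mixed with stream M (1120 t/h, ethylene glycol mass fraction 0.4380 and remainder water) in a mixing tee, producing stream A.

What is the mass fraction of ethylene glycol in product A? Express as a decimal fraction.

0.6488

Vapour removed = 0.571×0.301×1460 = 250.93 t/h; concentrate = 1209.1 t/h.
ethylene glycol reaching the mixer = 1020.5 (from concentrate) + 1120×0.438 = 1511.1 t/h.
Product flow = 1209.1 + 1120 = 2329.1 t/h; ethylene glycol fraction = 0.6488.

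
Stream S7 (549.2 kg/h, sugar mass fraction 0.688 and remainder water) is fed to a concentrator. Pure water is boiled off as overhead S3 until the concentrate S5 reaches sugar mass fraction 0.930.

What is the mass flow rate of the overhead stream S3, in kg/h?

sugar is conserved: 549.2×0.688 = 377.85 kg/h all reports to the concentrate.
Concentrate = 377.85/(target fraction) = 406.29 kg/h.
Overhead = 549.2 − 406.29 = 142.91 kg/h.

142.9 kg/h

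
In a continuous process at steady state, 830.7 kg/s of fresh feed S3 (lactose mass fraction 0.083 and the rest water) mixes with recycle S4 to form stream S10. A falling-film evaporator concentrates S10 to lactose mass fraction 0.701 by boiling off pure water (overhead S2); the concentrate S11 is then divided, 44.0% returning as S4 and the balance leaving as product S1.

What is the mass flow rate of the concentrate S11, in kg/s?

175.6 kg/s

Overall lactose balance (none leaves overhead): lactose in fresh feed = lactose in product, i.e. 830.7×0.083 = (1−0.440)·S11·0.701.
S11 = 68.948/(0.701×0.560) = 175.64 kg/s.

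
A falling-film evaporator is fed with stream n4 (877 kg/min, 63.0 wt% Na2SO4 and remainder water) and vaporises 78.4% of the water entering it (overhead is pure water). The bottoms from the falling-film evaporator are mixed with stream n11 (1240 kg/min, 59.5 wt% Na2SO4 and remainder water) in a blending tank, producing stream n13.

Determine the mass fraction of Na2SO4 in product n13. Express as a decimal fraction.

Vapour removed = 0.784×0.370×877 = 254.4 kg/min; concentrate = 622.6 kg/min.
Na2SO4 reaching the mixer = 552.51 (from concentrate) + 1240×0.595 = 1290.3 kg/min.
Product flow = 622.6 + 1240 = 1862.6 kg/min; Na2SO4 fraction = 0.693.

0.693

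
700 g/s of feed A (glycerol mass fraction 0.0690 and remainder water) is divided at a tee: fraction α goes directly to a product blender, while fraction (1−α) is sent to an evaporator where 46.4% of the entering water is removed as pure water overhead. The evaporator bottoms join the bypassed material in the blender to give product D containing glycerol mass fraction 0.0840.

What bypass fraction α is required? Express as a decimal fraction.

0.587

All 700×0.069 = 48.3 g/s of glycerol reaches D, so D = 48.3/0.084 = 575 g/s and vapour = 125 g/s.
The evaporator receives (1−α)·700 of feed at 0.931 water and removes 0.464 of that water:
0.464×0.931×(1−α)×700 = 125
(1−α) = 125/302.39 = 0.4134;  α = 0.5866.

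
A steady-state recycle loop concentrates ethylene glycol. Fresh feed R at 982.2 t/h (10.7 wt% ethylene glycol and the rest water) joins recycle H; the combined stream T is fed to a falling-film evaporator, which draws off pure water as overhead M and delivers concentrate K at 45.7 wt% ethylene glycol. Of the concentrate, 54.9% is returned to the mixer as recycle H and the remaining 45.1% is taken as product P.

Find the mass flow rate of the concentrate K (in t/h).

509.9 t/h

Overall ethylene glycol balance (none leaves overhead): ethylene glycol in fresh feed = ethylene glycol in product, i.e. 982.2×0.107 = (1−0.549)·K·0.457.
K = 105.1/(0.457×0.451) = 509.91 t/h.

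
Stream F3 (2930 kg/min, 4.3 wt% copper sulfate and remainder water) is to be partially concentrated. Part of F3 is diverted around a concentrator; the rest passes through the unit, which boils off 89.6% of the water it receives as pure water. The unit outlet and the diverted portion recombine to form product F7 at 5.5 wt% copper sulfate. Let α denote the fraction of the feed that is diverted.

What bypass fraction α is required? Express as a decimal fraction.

0.746

All 2930×0.043 = 125.99 kg/min of copper sulfate reaches F7, so F7 = 125.99/0.055 = 2290.7 kg/min and vapour = 639.27 kg/min.
The evaporator receives (1−α)·2930 of feed at 0.957 water and removes 0.896 of that water:
0.896×0.957×(1−α)×2930 = 639.27
(1−α) = 639.27/2512.4 = 0.2544;  α = 0.7456.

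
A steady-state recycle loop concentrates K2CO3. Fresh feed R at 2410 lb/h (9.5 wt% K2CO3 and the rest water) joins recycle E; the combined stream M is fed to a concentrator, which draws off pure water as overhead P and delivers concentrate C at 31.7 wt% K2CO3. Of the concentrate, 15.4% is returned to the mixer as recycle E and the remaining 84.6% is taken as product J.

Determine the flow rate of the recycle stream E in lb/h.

Overall K2CO3 balance (none leaves overhead): K2CO3 in fresh feed = K2CO3 in product, i.e. 2410×0.095 = (1−0.154)·C·0.317.
C = 228.95/(0.317×0.846) = 853.71 lb/h.
Recycle E = 0.154×853.71 = 131.47 lb/h.

131.5 lb/h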